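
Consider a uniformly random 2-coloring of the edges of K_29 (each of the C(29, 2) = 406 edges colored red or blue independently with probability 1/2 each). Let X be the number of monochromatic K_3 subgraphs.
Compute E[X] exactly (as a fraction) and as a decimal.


Let X = Σ_S X_S over the C(29, 3) = 3654 subsets S of size 3, where X_S = 1 if the K_3 on S is monochromatic.
For a fixed S, the K_3 on S has C(3, 2) = 3 edges. P[all 3 edges red] = (1/2)^3, and likewise for blue, so P[monochromatic] = 2·(1/2)^3 = 2^{1 − 3} = 1/4.
By linearity of expectation: E[X] = C(29, 3) · 2^{1 − 3} = 3654 · 1/4 = 1827/2.
Numerically: E[X] ≈ 913.50000.

E[X] = C(29,3)·2^(1−C(3,2)) = 1827/2 ≈ 913.50000.


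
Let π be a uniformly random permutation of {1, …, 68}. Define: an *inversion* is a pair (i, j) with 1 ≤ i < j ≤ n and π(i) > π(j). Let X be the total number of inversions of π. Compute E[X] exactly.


Write X = Σ X_I over the C(68, 2) = 2278 pairs i < j, with X_I the indicator of one inversion.
There are 2278 indicators.
For each fixed pair i < j, the values π(i) and π(j) are two distinct elements of {1, …, 68} in uniformly random order; by symmetry P[π(i) > π(j)] = 1/2.
By linearity: E[X] = 2278 · (1/2) = C(68, 2) · (1/2) = 2278/2 = 1139 ≈ 1139.000000.

E[X] = 1139 = 1139.000000.


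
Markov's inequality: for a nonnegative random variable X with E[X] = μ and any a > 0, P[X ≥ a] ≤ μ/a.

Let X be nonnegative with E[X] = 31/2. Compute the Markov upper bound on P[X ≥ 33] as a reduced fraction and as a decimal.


μ = E[X] = 31/2, a = 33.
Markov: P[X ≥ 33] ≤ μ/a = (31/2)/33 = 31/66.
Numerically: ≈ 0.4697.
(Since a = 33 > μ = 15.5000, the bound 31/66 is < 1 and informative.)

P[X ≥ 33] ≤ 31/66 ≈ 0.4697.


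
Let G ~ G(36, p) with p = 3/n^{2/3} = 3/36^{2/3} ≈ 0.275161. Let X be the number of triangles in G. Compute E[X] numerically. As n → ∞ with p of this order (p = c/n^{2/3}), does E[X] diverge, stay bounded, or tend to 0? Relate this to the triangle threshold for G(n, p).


Number of potential triangles: C(36, 3) = 7140.
Each occurs with probability p³ ≈ (0.275161)³ ≈ 2.08333333e-02.
By linearity: E[X] = C(36, 3)·p³ ≈ 7140 · 2.08333333e-02 ≈ 148.750000.
Since α = 2/3 < 1, p = c/n^{2/3} ≫ 1/n is above the triangle threshold p ~ 1/n. Asymptotically E[X] ~ (c³/6)·n^{3(1−α)} = (3³/6)·n^{1} → ∞; triangles are abundant w.h.p.

E[X] ≈ 148.750000; in regime p = Θ(1/n^{2/3}) E[X] diverges (above the triangle threshold p ~ 1/n).


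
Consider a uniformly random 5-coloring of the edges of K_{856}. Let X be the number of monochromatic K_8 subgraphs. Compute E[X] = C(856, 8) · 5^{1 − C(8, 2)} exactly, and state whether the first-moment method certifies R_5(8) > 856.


E[X] = C(856, 8) · 5^{1 − 28} = 6918660634157180775 · 5^{−27} = 6918660634157180775/7450580596923828125.
As a reduced fraction: E[X] = 276746425366287231/298023223876953125 ≈ 0.928607.
Is E[X] < 1? YES.
Since E[X] < 1, there exists a 5-coloring of K_{856} with no monochromatic K_8; hence R_5(8) > 856.

E[X] = 276746425366287231/298023223876953125 ≈ 0.928607; E[X] < 1, so R_5(8) > 856.


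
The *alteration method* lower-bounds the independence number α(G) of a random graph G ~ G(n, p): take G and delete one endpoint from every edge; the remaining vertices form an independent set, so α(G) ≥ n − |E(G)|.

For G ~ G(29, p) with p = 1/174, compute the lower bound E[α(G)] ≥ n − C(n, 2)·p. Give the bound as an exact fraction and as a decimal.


E[|E(G)|] = C(29, 2)·p = 406 · (1/174) = 7/3.
E[α(G)] ≥ n − E[|E(G)|] = 29 − 7/3 = 80/3.
Numerically: ≈ 26.66667.
(This is only a lower bound; the true E[α(G)] may be larger.)

E[α(G)] ≥ 80/3 ≈ 26.66667.


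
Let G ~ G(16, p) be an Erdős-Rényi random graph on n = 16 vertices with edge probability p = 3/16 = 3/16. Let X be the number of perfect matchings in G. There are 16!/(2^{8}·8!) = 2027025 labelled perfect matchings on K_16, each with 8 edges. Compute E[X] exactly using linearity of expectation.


K_16 has 16!/(2^{8}·8!) = 2027025 labelled perfect matchings.
For each such perfect matching H, let X_H = 1 if all 8 edges of H are present in G. Then P[X_H = 1] = p^{8} = (3/16)^{8} = 6561/4294967296.
By linearity: E[X] = Σ_H E[X_H] = 2027025 · p^{8} = 2027025 · 6561/4294967296 = 13299311025/4294967296.
Numerically: E[X] ≈ 3.1.

E[X] = 2027025 · (3/16)^{8} = 13299311025/4294967296 ≈ 3.1.


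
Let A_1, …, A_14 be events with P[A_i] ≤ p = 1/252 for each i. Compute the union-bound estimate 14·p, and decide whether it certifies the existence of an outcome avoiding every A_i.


Union bound: P[∪_{i=1}^{14} A_i] ≤ Σ_i P[A_i] ≤ 14·p = 14·(1/252) = 1/18.
Numerically: 1/18 ≈ 0.05556.
Is 1/18 < 1? YES.
Since P[∪ A_i] ≤ 1/18 < 1, the complement has P[∩ A_i^c] ≥ 1 − 1/18 = 17/18 > 0, so some outcome avoids every A_i.

14·p = 1/18 ≈ 0.05556; existence CERTIFIED by the union bound.


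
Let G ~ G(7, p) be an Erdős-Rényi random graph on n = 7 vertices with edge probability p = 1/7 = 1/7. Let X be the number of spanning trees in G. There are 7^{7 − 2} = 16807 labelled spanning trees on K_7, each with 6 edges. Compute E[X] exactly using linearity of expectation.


K_7 has 7^{7 − 2} = 16807 labelled spanning trees.
For each such spanning tree H, let X_H = 1 if all 6 edges of H are present in G. Then P[X_H = 1] = p^{6} = (1/7)^{6} = 1/117649.
By linearity: E[X] = Σ_H E[X_H] = 16807 · p^{6} = 16807 · 1/117649 = 1/7.
Numerically: E[X] ≈ 0.142857.

E[X] = 16807 · (1/7)^{6} = 1/7 ≈ 0.142857.


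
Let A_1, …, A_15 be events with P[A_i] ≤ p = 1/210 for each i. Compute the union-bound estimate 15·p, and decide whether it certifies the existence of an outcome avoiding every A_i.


Union bound: P[∪_{i=1}^{15} A_i] ≤ Σ_i P[A_i] ≤ 15·p = 15·(1/210) = 1/14.
Numerically: 1/14 ≈ 0.071429.
Is 1/14 < 1? YES.
Since P[∪ A_i] ≤ 1/14 < 1, the complement has P[∩ A_i^c] ≥ 1 − 1/14 = 13/14 > 0, so some outcome avoids every A_i.

15·p = 1/14 ≈ 0.071429; existence CERTIFIED by the union bound.


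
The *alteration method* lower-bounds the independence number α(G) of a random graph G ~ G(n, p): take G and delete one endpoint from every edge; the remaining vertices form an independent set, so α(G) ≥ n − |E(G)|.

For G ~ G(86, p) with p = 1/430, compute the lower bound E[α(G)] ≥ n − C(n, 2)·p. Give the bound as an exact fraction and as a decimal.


E[|E(G)|] = C(86, 2)·p = 3655 · (1/430) = 17/2.
E[α(G)] ≥ n − E[|E(G)|] = 86 − 17/2 = 155/2.
Numerically: ≈ 77.500.
(This is only a lower bound; the true E[α(G)] may be larger.)

E[α(G)] ≥ 155/2 ≈ 77.500.


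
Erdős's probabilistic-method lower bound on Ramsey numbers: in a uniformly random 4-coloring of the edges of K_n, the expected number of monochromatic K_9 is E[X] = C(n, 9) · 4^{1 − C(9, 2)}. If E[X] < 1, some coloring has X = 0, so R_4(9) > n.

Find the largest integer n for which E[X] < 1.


We need C(n, 9) · 4^{1 − 36} < 1, i.e. C(n, 9) < 4^{36 − 1} = 1180591620717411303424.
Check values of n near the boundary:
  n = 913: C(913, 9) = 1167605542753639808390; 1167605542753639808390 < 1180591620717411303424? YES
  n = 914: C(914, 9) = 1179217089587653905932; 1179217089587653905932 < 1180591620717411303424? YES
  n = 915: C(915, 9) = 1190931166636537885130; 1190931166636537885130 < 1180591620717411303424? NO
  n = 916: C(916, 9) = 1202748565202942340440; 1202748565202942340440 < 1180591620717411303424? NO
  n = 917: C(917, 9) = 1214670081818390006810; 1214670081818390006810 < 1180591620717411303424? NO
The largest n with C(n, 9) < 1180591620717411303424 is n = 914 (where E[X] = 294804272396913476483/295147905179352825856 ≈ 0.99884). Hence R_4(9) > 914, i.e. R_4(9) ≥ 915.

Largest n = 914; hence R_4(9) > 914.


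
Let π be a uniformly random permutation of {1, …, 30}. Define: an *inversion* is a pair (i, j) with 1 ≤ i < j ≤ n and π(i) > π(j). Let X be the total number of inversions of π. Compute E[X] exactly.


Write X = Σ X_I over the C(30, 2) = 435 pairs i < j, with X_I the indicator of one inversion.
There are 435 indicators.
For each fixed pair i < j, the values π(i) and π(j) are two distinct elements of {1, …, 30} in uniformly random order; by symmetry P[π(i) > π(j)] = 1/2.
By linearity: E[X] = 435 · (1/2) = C(30, 2) · (1/2) = 435/2 = 435/2 ≈ 217.500.

E[X] = 435/2 = 217.500.


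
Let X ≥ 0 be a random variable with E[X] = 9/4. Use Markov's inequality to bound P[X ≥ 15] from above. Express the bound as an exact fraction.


μ = E[X] = 9/4, a = 15.
Markov: P[X ≥ 15] ≤ μ/a = (9/4)/15 = 3/20.
Numerically: ≈ 0.15000.
(Since a = 15 > μ = 2.25000, the bound 3/20 is < 1 and informative.)

P[X ≥ 15] ≤ 3/20 ≈ 0.15000.


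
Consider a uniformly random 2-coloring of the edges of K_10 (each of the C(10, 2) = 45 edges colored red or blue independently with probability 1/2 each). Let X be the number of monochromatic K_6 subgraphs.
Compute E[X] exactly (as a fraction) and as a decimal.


Let X = Σ_S X_S over the C(10, 6) = 210 subsets S of size 6, where X_S = 1 if the K_6 on S is monochromatic.
For a fixed S, the K_6 on S has C(6, 2) = 15 edges. P[all 15 edges red] = (1/2)^15, and likewise for blue, so P[monochromatic] = 2·(1/2)^15 = 2^{1 − 15} = 1/16384.
Summing: E[X] = C(10, 6) · 2^{1 − 15} = 210 · 1/16384 = 105/8192.
Numerically: E[X] ≈ 0.01282.

E[X] = C(10,6)·2^(1−C(6,2)) = 105/8192 ≈ 0.01282.


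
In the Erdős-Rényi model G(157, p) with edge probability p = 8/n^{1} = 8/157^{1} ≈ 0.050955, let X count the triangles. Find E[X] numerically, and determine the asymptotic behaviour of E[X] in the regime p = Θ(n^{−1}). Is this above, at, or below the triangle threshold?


Number of potential triangles: C(157, 3) = 632710.
Each occurs with probability p³ ≈ (0.050955)³ ≈ 1.3230340e-04.
By linearity: E[X] = C(157, 3)·p³ ≈ 632710 · 1.3230340e-04 ≈ 83.70968.
Here α = 1, so p = 8/n is exactly at the triangle threshold p ~ 1/n. Asymptotically E[X] → c³/6 = 8³/6 = 256/3 ≈ 85.33333, a bounded constant. In this regime the triangle count is asymptotically Poisson(c³/6).

E[X] ≈ 83.70968; in regime p = Θ(1/n^{1}) E[X] stays bounded (at the triangle threshold p ~ 1/n).


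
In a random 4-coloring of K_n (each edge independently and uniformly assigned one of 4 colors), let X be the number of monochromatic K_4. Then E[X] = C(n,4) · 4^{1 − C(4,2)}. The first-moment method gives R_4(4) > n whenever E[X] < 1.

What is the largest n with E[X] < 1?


We need C(n, 4) · 4^{1 − 6} < 1, i.e. C(n, 4) < 4^{6 − 1} = 1024.
Check values of n near the boundary:
  n = 8: C(8, 4) = 70; 70 < 1024? YES
  n = 9: C(9, 4) = 126; 126 < 1024? YES
  n = 10: C(10, 4) = 210; 210 < 1024? YES
  n = 11: C(11, 4) = 330; 330 < 1024? YES
  n = 12: C(12, 4) = 495; 495 < 1024? YES
  n = 13: C(13, 4) = 715; 715 < 1024? YES
  n = 14: C(14, 4) = 1001; 1001 < 1024? YES
  n = 15: C(15, 4) = 1365; 1365 < 1024? NO
  n = 16: C(16, 4) = 1820; 1820 < 1024? NO
  n = 17: C(17, 4) = 2380; 2380 < 1024? NO
The largest n with C(n, 4) < 1024 is n = 14 (where E[X] = 1001/1024 ≈ 0.9775). Hence R_4(4) > 14, i.e. R_4(4) ≥ 15.

Largest n = 14; hence R_4(4) > 14.


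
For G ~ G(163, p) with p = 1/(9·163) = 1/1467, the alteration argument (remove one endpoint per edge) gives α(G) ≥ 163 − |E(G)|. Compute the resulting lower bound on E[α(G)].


E[|E(G)|] = C(163, 2)·p = 13203 · (1/1467) = 9.
E[α(G)] ≥ n − E[|E(G)|] = 163 − 9 = 154.
Numerically: ≈ 154.000.
(This is only a lower bound; the true E[α(G)] may be larger.)

E[α(G)] ≥ 154 ≈ 154.000.


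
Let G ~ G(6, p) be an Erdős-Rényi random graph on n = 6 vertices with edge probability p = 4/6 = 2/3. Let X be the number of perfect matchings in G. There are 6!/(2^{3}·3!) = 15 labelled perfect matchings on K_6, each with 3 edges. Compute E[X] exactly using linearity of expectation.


K_6 has 6!/(2^{3}·3!) = 15 labelled perfect matchings.
For each such perfect matching H, let X_H = 1 if all 3 edges of H are present in G. Then P[X_H = 1] = p^{3} = (2/3)^{3} = 8/27.
By linearity of expectation: E[X] = Σ_H E[X_H] = 15 · p^{3} = 15 · 8/27 = 40/9.
Numerically: E[X] ≈ 4.44444.

E[X] = 15 · (2/3)^{3} = 40/9 ≈ 4.44444.


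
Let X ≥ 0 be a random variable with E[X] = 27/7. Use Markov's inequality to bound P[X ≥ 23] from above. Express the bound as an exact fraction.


μ = E[X] = 27/7, a = 23.
Markov: P[X ≥ 23] ≤ μ/a = (27/7)/23 = 27/161.
Numerically: ≈ 0.168.
(Since a = 23 > μ = 3.857, the bound 27/161 is < 1 and informative.)

P[X ≥ 23] ≤ 27/161 ≈ 0.168.


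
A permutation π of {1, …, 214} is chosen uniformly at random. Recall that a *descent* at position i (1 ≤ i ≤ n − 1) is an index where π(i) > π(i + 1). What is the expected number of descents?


Write X = Σ X_I over i = 1, …, 213, with X_I the indicator of one descent.
There are 213 indicators.
For each fixed i, the pair (π(i), π(i+1)) is a uniformly random ordered pair of distinct values from {1, …, 214}; by symmetry P[π(i) > π(i+1)] = 1/2.
By linearity: E[X] = 213 · (1/2) = (214 − 1) · (1/2) = 213/2 ≈ 106.5000.

E[X] = 213/2 = 106.5000.


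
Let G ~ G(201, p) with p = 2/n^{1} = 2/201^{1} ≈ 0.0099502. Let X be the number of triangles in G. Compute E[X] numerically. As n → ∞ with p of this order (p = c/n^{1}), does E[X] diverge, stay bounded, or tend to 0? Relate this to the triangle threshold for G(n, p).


Number of potential triangles: C(201, 3) = 1333300.
Each occurs with probability p³ ≈ (0.0099502)³ ≈ 9.8514876e-07.
By linearity: E[X] = C(201, 3)·p³ ≈ 1333300 · 9.8514876e-07 ≈ 1.31350.
Here α = 1, so p = 2/n is exactly at the triangle threshold p ~ 1/n. Asymptotically E[X] → c³/6 = 2³/6 = 4/3 ≈ 1.33333, a bounded constant. In this regime the triangle count is asymptotically Poisson(c³/6).

E[X] ≈ 1.31350; in regime p = Θ(1/n^{1}) E[X] stays bounded (at the triangle threshold p ~ 1/n).


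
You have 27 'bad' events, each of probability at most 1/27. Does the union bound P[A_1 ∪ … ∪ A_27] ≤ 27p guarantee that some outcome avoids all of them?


Union bound: P[∪_{i=1}^{27} A_i] ≤ Σ_i P[A_i] ≤ 27·p = 27·(1/27) = 1.
Numerically: 1 ≈ 1.0000.
Is 1 < 1? NO.
Since the bound 1 is ≥ 1, the union bound is uninformative here; it does NOT by itself certify existence.

27·p = 1 ≈ 1.0000; existence NOT certified by the union bound.


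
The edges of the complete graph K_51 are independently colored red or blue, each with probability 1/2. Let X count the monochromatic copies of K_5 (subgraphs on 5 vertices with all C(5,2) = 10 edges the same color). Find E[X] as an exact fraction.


Let X = Σ_S X_S over the C(51, 5) = 2349060 subsets S of size 5, where X_S = 1 if the K_5 on S is monochromatic.
For a fixed S, the K_5 on S has C(5, 2) = 10 edges. P[all 10 edges red] = (1/2)^10, and likewise for blue, so P[monochromatic] = 2·(1/2)^10 = 2^{1 − 10} = 1/512.
By linearity: E[X] = C(51, 5) · 2^{1 − 10} = 2349060 · 1/512 = 587265/128.
Numerically: E[X] ≈ 4588.0078.

E[X] = C(51,5)·2^(1−C(5,2)) = 587265/128 ≈ 4588.0078.


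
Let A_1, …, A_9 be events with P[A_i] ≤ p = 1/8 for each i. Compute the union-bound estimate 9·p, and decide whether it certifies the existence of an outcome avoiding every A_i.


Union bound: P[∪_{i=1}^{9} A_i] ≤ Σ_i P[A_i] ≤ 9·p = 9·(1/8) = 9/8.
Numerically: 9/8 ≈ 1.125000.
Is 9/8 < 1? NO.
Since the bound 9/8 is ≥ 1, the union bound is uninformative here; it does NOT by itself certify existence.

9·p = 9/8 ≈ 1.125000; existence NOT certified by the union bound.


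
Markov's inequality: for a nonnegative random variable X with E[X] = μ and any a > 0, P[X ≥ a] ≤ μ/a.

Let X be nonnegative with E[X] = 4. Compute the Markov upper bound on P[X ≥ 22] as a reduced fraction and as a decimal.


μ = E[X] = 4, a = 22.
Markov: P[X ≥ 22] ≤ μ/a = (4)/22 = 2/11.
Numerically: ≈ 0.181818.
(Since a = 22 > μ = 4.000000, the bound 2/11 is < 1 and informative.)

P[X ≥ 22] ≤ 2/11 ≈ 0.181818.


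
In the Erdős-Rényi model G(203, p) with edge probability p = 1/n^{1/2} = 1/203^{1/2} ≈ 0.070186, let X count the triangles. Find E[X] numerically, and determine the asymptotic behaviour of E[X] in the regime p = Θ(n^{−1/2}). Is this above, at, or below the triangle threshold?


Number of potential triangles: C(203, 3) = 1373701.
Each occurs with probability p³ ≈ (0.070186)³ ≈ 3.4574503e-04.
By linearity: E[X] = C(203, 3)·p³ ≈ 1373701 · 3.4574503e-04 ≈ 474.95029.
Since α = 1/2 < 1, p = c/n^{1/2} ≫ 1/n is above the triangle threshold p ~ 1/n. Asymptotically E[X] ~ (c³/6)·n^{3(1−α)} = (1³/6)·n^{1.5} → ∞; triangles are abundant w.h.p.

E[X] ≈ 474.95029; in regime p = Θ(1/n^{1/2}) E[X] diverges (above the triangle threshold p ~ 1/n).


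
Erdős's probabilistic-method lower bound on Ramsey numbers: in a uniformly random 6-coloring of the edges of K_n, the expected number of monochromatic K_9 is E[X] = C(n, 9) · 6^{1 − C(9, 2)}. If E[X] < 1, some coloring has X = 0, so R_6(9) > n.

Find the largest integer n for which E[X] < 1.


We need C(n, 9) · 6^{1 − 36} < 1, i.e. C(n, 9) < 6^{36 − 1} = 1719070799748422591028658176.
Check values of n near the boundary:
  n = 4407: C(4407, 9) = 1713856532599459170657070050; 1713856532599459170657070050 < 1719070799748422591028658176? YES
  n = 4408: C(4408, 9) = 1717362945146264156457459600; 1717362945146264156457459600 < 1719070799748422591028658176? YES
  n = 4409: C(4409, 9) = 1720875732988608787686577131; 1720875732988608787686577131 < 1719070799748422591028658176? NO
  n = 4410: C(4410, 9) = 1724394906266704102180823710; 1724394906266704102180823710 < 1719070799748422591028658176? NO
The largest n with C(n, 9) < 1719070799748422591028658176 is n = 4408 (where E[X] = 35778394690547169926197075/35813974994758803979763712 ≈ 0.9990). Hence R_6(9) > 4408, i.e. R_6(9) ≥ 4409.

Largest n = 4408; hence R_6(9) > 4408.


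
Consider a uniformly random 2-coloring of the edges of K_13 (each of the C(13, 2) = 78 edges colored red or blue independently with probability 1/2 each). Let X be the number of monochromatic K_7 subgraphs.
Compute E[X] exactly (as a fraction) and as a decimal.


Let X = Σ_S X_S over the C(13, 7) = 1716 subsets S of size 7, where X_S = 1 if the K_7 on S is monochromatic.
For a fixed S, the K_7 on S has C(7, 2) = 21 edges. P[all 21 edges red] = (1/2)^21, and likewise for blue, so P[monochromatic] = 2·(1/2)^21 = 2^{1 − 21} = 1/1048576.
Summing: E[X] = C(13, 7) · 2^{1 − 21} = 1716 · 1/1048576 = 429/262144.
Numerically: E[X] ≈ 0.0016.

E[X] = C(13,7)·2^(1−C(7,2)) = 429/262144 ≈ 0.0016.


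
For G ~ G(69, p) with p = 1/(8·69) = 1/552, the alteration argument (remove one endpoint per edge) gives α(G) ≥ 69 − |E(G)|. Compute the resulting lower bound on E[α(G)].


E[|E(G)|] = C(69, 2)·p = 2346 · (1/552) = 17/4.
E[α(G)] ≥ n − E[|E(G)|] = 69 − 17/4 = 259/4.
Numerically: ≈ 64.75000.
(This is only a lower bound; the true E[α(G)] may be larger.)

E[α(G)] ≥ 259/4 ≈ 64.75000.


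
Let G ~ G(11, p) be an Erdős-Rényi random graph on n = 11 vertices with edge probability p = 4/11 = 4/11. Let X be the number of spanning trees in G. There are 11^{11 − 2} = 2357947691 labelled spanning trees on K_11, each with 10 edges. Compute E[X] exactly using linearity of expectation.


K_11 has 11^{11 − 2} = 2357947691 labelled spanning trees.
For each such spanning tree H, let X_H = 1 if all 10 edges of H are present in G. Then P[X_H = 1] = p^{10} = (4/11)^{10} = 1048576/25937424601.
By linearity of expectation: E[X] = Σ_H E[X_H] = 2357947691 · p^{10} = 2357947691 · 1048576/25937424601 = 1048576/11.
Numerically: E[X] ≈ 95325.

E[X] = 2357947691 · (4/11)^{10} = 1048576/11 ≈ 95325.


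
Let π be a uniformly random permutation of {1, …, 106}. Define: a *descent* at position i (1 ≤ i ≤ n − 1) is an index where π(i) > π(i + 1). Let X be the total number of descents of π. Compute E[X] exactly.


Write X = Σ X_I over i = 1, …, 105, with X_I the indicator of one descent.
There are 105 indicators.
For each fixed i, the pair (π(i), π(i+1)) is a uniformly random ordered pair of distinct values from {1, …, 106}; by symmetry P[π(i) > π(i+1)] = 1/2.
By linearity: E[X] = 105 · (1/2) = (106 − 1) · (1/2) = 105/2 ≈ 52.50000.

E[X] = 105/2 = 52.50000.


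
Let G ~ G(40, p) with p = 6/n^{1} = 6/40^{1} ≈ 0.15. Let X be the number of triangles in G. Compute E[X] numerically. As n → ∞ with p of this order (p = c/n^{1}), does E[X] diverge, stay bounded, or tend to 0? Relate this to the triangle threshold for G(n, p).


Number of potential triangles: C(40, 3) = 9880.
Each occurs with probability p³ ≈ (0.15)³ ≈ 3.37500e-03.
By linearity: E[X] = C(40, 3)·p³ ≈ 9880 · 3.37500e-03 ≈ 33.345.
Here α = 1, so p = 6/n is exactly at the triangle threshold p ~ 1/n. Asymptotically E[X] → c³/6 = 6³/6 = 36 ≈ 36.000, a bounded constant. In this regime the triangle count is asymptotically Poisson(c³/6).

E[X] ≈ 33.345; in regime p = Θ(1/n^{1}) E[X] stays bounded (at the triangle threshold p ~ 1/n).


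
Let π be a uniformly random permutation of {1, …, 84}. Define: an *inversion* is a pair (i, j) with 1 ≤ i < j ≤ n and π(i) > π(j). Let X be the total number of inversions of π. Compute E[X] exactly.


Write X = Σ X_I over the C(84, 2) = 3486 pairs i < j, with X_I the indicator of one inversion.
There are 3486 indicators.
For each fixed pair i < j, the values π(i) and π(j) are two distinct elements of {1, …, 84} in uniformly random order; by symmetry P[π(i) > π(j)] = 1/2.
By linearity: E[X] = 3486 · (1/2) = C(84, 2) · (1/2) = 3486/2 = 1743 ≈ 1743.0000.

E[X] = 1743 = 1743.0000.


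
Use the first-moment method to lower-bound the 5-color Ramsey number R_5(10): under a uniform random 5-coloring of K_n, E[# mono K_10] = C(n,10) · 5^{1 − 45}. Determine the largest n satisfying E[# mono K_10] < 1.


We need C(n, 10) · 5^{1 − 45} < 1, i.e. C(n, 10) < 5^{45 − 1} = 5684341886080801486968994140625.
Check values of n near the boundary:
  n = 5390: C(5390, 10) = 5655833965919099070255434039753; 5655833965919099070255434039753 < 5684341886080801486968994140625? YES
  n = 5391: C(5391, 10) = 5666344714787188828795213697883; 5666344714787188828795213697883 < 5684341886080801486968994140625? YES
  n = 5392: C(5392, 10) = 5676873040158402483252283957448; 5676873040158402483252283957448 < 5684341886080801486968994140625? YES
  n = 5393: C(5393, 10) = 5687418968154238267170642278008; 5687418968154238267170642278008 < 5684341886080801486968994140625? NO
The largest n with C(n, 10) < 5684341886080801486968994140625 is n = 5392 (where E[X] = 5676873040158402483252283957448/5684341886080801486968994140625 ≈ 0.9986861). Hence R_5(10) > 5392, i.e. R_5(10) ≥ 5393.

Largest n = 5392; hence R_5(10) > 5392.


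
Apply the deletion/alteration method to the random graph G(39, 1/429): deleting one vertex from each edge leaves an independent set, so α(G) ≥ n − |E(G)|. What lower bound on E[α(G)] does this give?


E[|E(G)|] = C(39, 2)·p = 741 · (1/429) = 19/11.
E[α(G)] ≥ n − E[|E(G)|] = 39 − 19/11 = 410/11.
Numerically: ≈ 37.273.
(This is only a lower bound; the true E[α(G)] may be larger.)

E[α(G)] ≥ 410/11 ≈ 37.273.


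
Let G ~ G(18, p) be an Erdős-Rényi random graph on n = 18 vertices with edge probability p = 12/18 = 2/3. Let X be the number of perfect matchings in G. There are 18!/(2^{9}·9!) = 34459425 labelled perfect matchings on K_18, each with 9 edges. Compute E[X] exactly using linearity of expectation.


K_18 has 18!/(2^{9}·9!) = 34459425 labelled perfect matchings.
For each such perfect matching H, let X_H = 1 if all 9 edges of H are present in G. Then P[X_H = 1] = p^{9} = (2/3)^{9} = 512/19683.
By linearity of expectation: E[X] = Σ_H E[X_H] = 34459425 · p^{9} = 34459425 · 512/19683 = 217817600/243.
Numerically: E[X] ≈ 8.96e+05.

E[X] = 34459425 · (2/3)^{9} = 217817600/243 ≈ 8.96e+05.


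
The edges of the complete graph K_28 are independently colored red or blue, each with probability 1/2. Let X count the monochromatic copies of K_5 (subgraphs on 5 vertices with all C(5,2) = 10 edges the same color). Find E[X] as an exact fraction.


Let X = Σ_S X_S over the C(28, 5) = 98280 subsets S of size 5, where X_S = 1 if the K_5 on S is monochromatic.
For a fixed S, the K_5 on S has C(5, 2) = 10 edges. P[all 10 edges red] = (1/2)^10, and likewise for blue, so P[monochromatic] = 2·(1/2)^10 = 2^{1 − 10} = 1/512.
By linearity: E[X] = C(28, 5) · 2^{1 − 10} = 98280 · 1/512 = 12285/64.
Numerically: E[X] ≈ 191.95312.

E[X] = C(28,5)·2^(1−C(5,2)) = 12285/64 ≈ 191.95312.


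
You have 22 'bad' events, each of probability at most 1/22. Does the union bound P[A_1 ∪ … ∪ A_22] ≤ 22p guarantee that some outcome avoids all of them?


Union bound: P[∪_{i=1}^{22} A_i] ≤ Σ_i P[A_i] ≤ 22·p = 22·(1/22) = 1.
Numerically: 1 ≈ 1.000000.
Is 1 < 1? NO.
Since the bound 1 is ≥ 1, the union bound is uninformative here; it does NOT by itself certify existence.

22·p = 1 ≈ 1.000000; existence NOT certified by the union bound.


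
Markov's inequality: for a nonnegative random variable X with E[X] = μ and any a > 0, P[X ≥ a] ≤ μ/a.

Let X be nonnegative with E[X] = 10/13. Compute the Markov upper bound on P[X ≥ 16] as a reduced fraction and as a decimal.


μ = E[X] = 10/13, a = 16.
Markov: P[X ≥ 16] ≤ μ/a = (10/13)/16 = 5/104.
Numerically: ≈ 0.0481.
(Since a = 16 > μ = 0.7692, the bound 5/104 is < 1 and informative.)

P[X ≥ 16] ≤ 5/104 ≈ 0.0481.


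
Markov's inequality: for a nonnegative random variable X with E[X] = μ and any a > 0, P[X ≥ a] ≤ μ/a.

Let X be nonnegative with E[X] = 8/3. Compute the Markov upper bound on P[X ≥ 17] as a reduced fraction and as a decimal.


μ = E[X] = 8/3, a = 17.
Markov: P[X ≥ 17] ≤ μ/a = (8/3)/17 = 8/51.
Numerically: ≈ 0.156863.
(Since a = 17 > μ = 2.666667, the bound 8/51 is < 1 and informative.)

P[X ≥ 17] ≤ 8/51 ≈ 0.156863.


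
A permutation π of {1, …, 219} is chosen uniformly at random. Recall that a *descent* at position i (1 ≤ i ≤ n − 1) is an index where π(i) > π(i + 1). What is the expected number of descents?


Write X = Σ X_I over i = 1, …, 218, with X_I the indicator of one descent.
There are 218 indicators.
For each fixed i, the pair (π(i), π(i+1)) is a uniformly random ordered pair of distinct values from {1, …, 219}; by symmetry P[π(i) > π(i+1)] = 1/2.
By linearity: E[X] = 218 · (1/2) = (219 − 1) · (1/2) = 109 ≈ 109.00000.

E[X] = 109 = 109.00000.


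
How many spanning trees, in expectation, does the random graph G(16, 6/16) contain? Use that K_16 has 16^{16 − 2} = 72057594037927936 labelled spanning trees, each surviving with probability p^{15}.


K_16 has 16^{16 − 2} = 72057594037927936 labelled spanning trees.
For each such spanning tree H, let X_H = 1 if all 15 edges of H are present in G. Then P[X_H = 1] = p^{15} = (3/8)^{15} = 14348907/35184372088832.
Summing the indicators: E[X] = Σ_H E[X_H] = 72057594037927936 · p^{15} = 72057594037927936 · 14348907/35184372088832 = 29386561536.
Numerically: E[X] ≈ 2.94e+10.

E[X] = 72057594037927936 · (3/8)^{15} = 29386561536 ≈ 2.94e+10.


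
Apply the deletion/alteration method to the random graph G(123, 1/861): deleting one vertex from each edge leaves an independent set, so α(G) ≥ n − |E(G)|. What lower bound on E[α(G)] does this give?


E[|E(G)|] = C(123, 2)·p = 7503 · (1/861) = 61/7.
E[α(G)] ≥ n − E[|E(G)|] = 123 − 61/7 = 800/7.
Numerically: ≈ 114.286.
(This is only a lower bound; the true E[α(G)] may be larger.)

E[α(G)] ≥ 800/7 ≈ 114.286.


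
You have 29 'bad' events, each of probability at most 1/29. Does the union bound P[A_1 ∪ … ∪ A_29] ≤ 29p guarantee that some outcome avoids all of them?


Union bound: P[∪_{i=1}^{29} A_i] ≤ Σ_i P[A_i] ≤ 29·p = 29·(1/29) = 1.
Numerically: 1 ≈ 1.000000.
Is 1 < 1? NO.
Since the bound 1 is ≥ 1, the union bound is uninformative here; it does NOT by itself certify existence.

29·p = 1 ≈ 1.000000; existence NOT certified by the union bound.


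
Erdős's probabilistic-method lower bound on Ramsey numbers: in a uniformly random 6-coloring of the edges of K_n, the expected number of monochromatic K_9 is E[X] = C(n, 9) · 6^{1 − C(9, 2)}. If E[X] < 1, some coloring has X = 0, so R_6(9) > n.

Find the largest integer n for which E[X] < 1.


We need C(n, 9) · 6^{1 − 36} < 1, i.e. C(n, 9) < 6^{36 − 1} = 1719070799748422591028658176.
Check values of n near the boundary:
  n = 4407: C(4407, 9) = 1713856532599459170657070050; 1713856532599459170657070050 < 1719070799748422591028658176? YES
  n = 4408: C(4408, 9) = 1717362945146264156457459600; 1717362945146264156457459600 < 1719070799748422591028658176? YES
  n = 4409: C(4409, 9) = 1720875732988608787686577131; 1720875732988608787686577131 < 1719070799748422591028658176? NO
  n = 4410: C(4410, 9) = 1724394906266704102180823710; 1724394906266704102180823710 < 1719070799748422591028658176? NO
The largest n with C(n, 9) < 1719070799748422591028658176 is n = 4408 (where E[X] = 35778394690547169926197075/35813974994758803979763712 ≈ 0.999007). Hence R_6(9) > 4408, i.e. R_6(9) ≥ 4409.

Largest n = 4408; hence R_6(9) > 4408.


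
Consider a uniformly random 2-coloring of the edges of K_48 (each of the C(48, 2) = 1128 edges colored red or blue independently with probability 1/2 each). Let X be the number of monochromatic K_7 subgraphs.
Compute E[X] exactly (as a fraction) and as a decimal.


Let X = Σ_S X_S over the C(48, 7) = 73629072 subsets S of size 7, where X_S = 1 if the K_7 on S is monochromatic.
For a fixed S, the K_7 on S has C(7, 2) = 21 edges. P[all 21 edges red] = (1/2)^21, and likewise for blue, so P[monochromatic] = 2·(1/2)^21 = 2^{1 − 21} = 1/1048576.
By linearity: E[X] = C(48, 7) · 2^{1 − 21} = 73629072 · 1/1048576 = 4601817/65536.
Numerically: E[X] ≈ 70.218.

E[X] = C(48,7)·2^(1−C(7,2)) = 4601817/65536 ≈ 70.218.


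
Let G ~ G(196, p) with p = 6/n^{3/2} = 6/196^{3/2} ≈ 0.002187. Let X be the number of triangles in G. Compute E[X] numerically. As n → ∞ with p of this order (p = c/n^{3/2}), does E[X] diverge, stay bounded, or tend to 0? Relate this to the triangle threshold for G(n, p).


Number of potential triangles: C(196, 3) = 1235780.
Each occurs with probability p³ ≈ (0.002187)³ ≈ 1.045446e-08.
By linearity: E[X] = C(196, 3)·p³ ≈ 1235780 · 1.045446e-08 ≈ 0.0129.
Since α = 3/2 > 1, p = c/n^{3/2} = o(1/n) is below the triangle threshold p ~ 1/n. Asymptotically E[X] ~ (c³/6)·n^{3(1−α)} = (6³/6)·n^{-1.5} → 0, so by Markov's inequality G has no triangles w.h.p.

E[X] ≈ 0.0129; in regime p = Θ(1/n^{3/2}) E[X] tends to 0 (below the triangle threshold p ~ 1/n).


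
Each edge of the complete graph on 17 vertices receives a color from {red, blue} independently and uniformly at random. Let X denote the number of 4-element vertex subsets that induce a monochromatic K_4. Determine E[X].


Let X = Σ_S X_S over the C(17, 4) = 2380 subsets S of size 4, where X_S = 1 if the K_4 on S is monochromatic.
For a fixed S, the K_4 on S has C(4, 2) = 6 edges. P[all 6 edges red] = (1/2)^6, and likewise for blue, so P[monochromatic] = 2·(1/2)^6 = 2^{1 − 6} = 1/32.
By linearity of expectation: E[X] = C(17, 4) · 2^{1 − 6} = 2380 · 1/32 = 595/8.
Numerically: E[X] ≈ 74.375.

E[X] = C(17,4)·2^(1−C(4,2)) = 595/8 ≈ 74.375.


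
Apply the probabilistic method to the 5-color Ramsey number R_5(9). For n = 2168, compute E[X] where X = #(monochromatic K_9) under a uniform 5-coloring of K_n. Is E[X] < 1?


E[X] = C(2168, 9) · 5^{1 − 36} = 2867804175977929537095120 · 5^{−35} = 2867804175977929537095120/2910383045673370361328125.
As a reduced fraction: E[X] = 573560835195585907419024/582076609134674072265625 ≈ 0.9853700.
Is E[X] < 1? YES.
Since E[X] < 1, there exists a 5-coloring of K_{2168} with no monochromatic K_9; hence R_5(9) > 2168.

E[X] = 573560835195585907419024/582076609134674072265625 ≈ 0.9853700; E[X] < 1, so R_5(9) > 2168.


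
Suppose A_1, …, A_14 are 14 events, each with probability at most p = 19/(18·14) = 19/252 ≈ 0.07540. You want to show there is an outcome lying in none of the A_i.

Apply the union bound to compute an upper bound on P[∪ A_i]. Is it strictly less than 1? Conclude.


Union bound: P[∪_{i=1}^{14} A_i] ≤ Σ_i P[A_i] ≤ 14·p = 14·(19/252) = 19/18.
Numerically: 19/18 ≈ 1.05556.
Is 19/18 < 1? NO.
Since the bound 19/18 is ≥ 1, the union bound is uninformative here; it does NOT by itself certify existence.

14·p = 19/18 ≈ 1.05556; existence NOT certified by the union bound.


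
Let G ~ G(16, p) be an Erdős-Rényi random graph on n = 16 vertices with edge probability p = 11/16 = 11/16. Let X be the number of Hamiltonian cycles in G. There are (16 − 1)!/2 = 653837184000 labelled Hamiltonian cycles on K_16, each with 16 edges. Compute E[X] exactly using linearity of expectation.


K_16 has (16 − 1)!/2 = 653837184000 labelled Hamiltonian cycles.
For each such Hamiltonian cycle H, let X_H = 1 if all 16 edges of H are present in G. Then P[X_H = 1] = p^{16} = (11/16)^{16} = 45949729863572161/18446744073709551616.
By linearity: E[X] = Σ_H E[X_H] = 653837184000 · p^{16} = 653837184000 · 45949729863572161/18446744073709551616 = 29339494120662818290072875/18014398509481984.
Numerically: E[X] ≈ 1.629e+09.

E[X] = 653837184000 · (11/16)^{16} = 29339494120662818290072875/18014398509481984 ≈ 1.629e+09.


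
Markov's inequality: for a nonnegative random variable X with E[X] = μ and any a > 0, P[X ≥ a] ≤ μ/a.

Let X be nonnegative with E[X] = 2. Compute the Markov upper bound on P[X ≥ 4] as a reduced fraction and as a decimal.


μ = E[X] = 2, a = 4.
Markov: P[X ≥ 4] ≤ μ/a = (2)/4 = 1/2.
Numerically: ≈ 0.500.
(Since a = 4 > μ = 2.000, the bound 1/2 is < 1 and informative.)

P[X ≥ 4] ≤ 1/2 ≈ 0.500.


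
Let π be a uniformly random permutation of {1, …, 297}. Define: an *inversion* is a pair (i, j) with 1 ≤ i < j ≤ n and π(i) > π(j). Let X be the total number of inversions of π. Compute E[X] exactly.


Write X = Σ X_I over the C(297, 2) = 43956 pairs i < j, with X_I the indicator of one inversion.
There are 43956 indicators.
For each fixed pair i < j, the values π(i) and π(j) are two distinct elements of {1, …, 297} in uniformly random order; by symmetry P[π(i) > π(j)] = 1/2.
By linearity: E[X] = 43956 · (1/2) = C(297, 2) · (1/2) = 43956/2 = 21978 ≈ 21978.000000.

E[X] = 21978 = 21978.000000.


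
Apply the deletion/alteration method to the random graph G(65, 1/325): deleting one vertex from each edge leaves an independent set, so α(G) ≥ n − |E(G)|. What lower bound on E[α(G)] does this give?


E[|E(G)|] = C(65, 2)·p = 2080 · (1/325) = 32/5.
E[α(G)] ≥ n − E[|E(G)|] = 65 − 32/5 = 293/5.
Numerically: ≈ 58.6000.
(This is only a lower bound; the true E[α(G)] may be larger.)

E[α(G)] ≥ 293/5 ≈ 58.6000.


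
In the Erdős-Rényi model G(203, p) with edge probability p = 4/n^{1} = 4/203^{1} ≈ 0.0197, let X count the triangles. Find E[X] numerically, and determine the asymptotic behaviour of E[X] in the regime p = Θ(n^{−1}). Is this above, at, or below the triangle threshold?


Number of potential triangles: C(203, 3) = 1373701.
Each occurs with probability p³ ≈ (0.0197)³ ≈ 7.65054e-06.
By linearity: E[X] = C(203, 3)·p³ ≈ 1373701 · 7.65054e-06 ≈ 10.510.
Here α = 1, so p = 4/n is exactly at the triangle threshold p ~ 1/n. Asymptotically E[X] → c³/6 = 4³/6 = 32/3 ≈ 10.667, a bounded constant. In this regime the triangle count is asymptotically Poisson(c³/6).

E[X] ≈ 10.510; in regime p = Θ(1/n^{1}) E[X] stays bounded (at the triangle threshold p ~ 1/n).


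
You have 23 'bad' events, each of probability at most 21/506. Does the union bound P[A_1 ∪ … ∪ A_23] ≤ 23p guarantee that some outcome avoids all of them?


Union bound: P[∪_{i=1}^{23} A_i] ≤ Σ_i P[A_i] ≤ 23·p = 23·(21/506) = 21/22.
Numerically: 21/22 ≈ 0.95455.
Is 21/22 < 1? YES.
Since P[∪ A_i] ≤ 21/22 < 1, the complement has P[∩ A_i^c] ≥ 1 − 21/22 = 1/22 > 0, so some outcome avoids every A_i.

23·p = 21/22 ≈ 0.95455; existence CERTIFIED by the union bound.


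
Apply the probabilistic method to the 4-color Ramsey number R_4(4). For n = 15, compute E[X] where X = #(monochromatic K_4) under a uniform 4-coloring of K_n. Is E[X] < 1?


E[X] = C(15, 4) · 4^{1 − 6} = 1365 · 4^{−5} = 1365/1024.
As a reduced fraction: E[X] = 1365/1024 ≈ 1.3330078.
Is E[X] < 1? NO.
Since E[X] ≥ 1, the first-moment bound is inconclusive at n = 15; it does NOT by itself certify R_4(4) > 15.

E[X] = 1365/1024 ≈ 1.3330078; E[X] ≥ 1; first-moment method inconclusive here.


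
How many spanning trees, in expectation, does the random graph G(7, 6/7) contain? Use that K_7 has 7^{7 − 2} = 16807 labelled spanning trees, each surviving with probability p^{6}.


K_7 has 7^{7 − 2} = 16807 labelled spanning trees.
For each such spanning tree H, let X_H = 1 if all 6 edges of H are present in G. Then P[X_H = 1] = p^{6} = (6/7)^{6} = 46656/117649.
By linearity of expectation: E[X] = Σ_H E[X_H] = 16807 · p^{6} = 16807 · 46656/117649 = 46656/7.
Numerically: E[X] ≈ 6665.

E[X] = 16807 · (6/7)^{6} = 46656/7 ≈ 6665.


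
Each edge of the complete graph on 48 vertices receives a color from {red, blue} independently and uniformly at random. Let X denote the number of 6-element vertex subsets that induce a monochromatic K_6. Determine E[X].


Let X = Σ_S X_S over the C(48, 6) = 12271512 subsets S of size 6, where X_S = 1 if the K_6 on S is monochromatic.
For a fixed S, the K_6 on S has C(6, 2) = 15 edges. P[all 15 edges red] = (1/2)^15, and likewise for blue, so P[monochromatic] = 2·(1/2)^15 = 2^{1 − 15} = 1/16384.
Summing: E[X] = C(48, 6) · 2^{1 − 15} = 12271512 · 1/16384 = 1533939/2048.
Numerically: E[X] ≈ 748.9937.

E[X] = C(48,6)·2^(1−C(6,2)) = 1533939/2048 ≈ 748.9937.


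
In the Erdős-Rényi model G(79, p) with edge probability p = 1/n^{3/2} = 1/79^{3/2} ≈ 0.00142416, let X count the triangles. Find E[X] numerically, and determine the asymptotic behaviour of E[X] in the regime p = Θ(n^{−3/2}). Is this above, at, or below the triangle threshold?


Number of potential triangles: C(79, 3) = 79079.
Each occurs with probability p³ ≈ (0.00142416)³ ≈ 2.88853803e-09.
By linearity: E[X] = C(79, 3)·p³ ≈ 79079 · 2.88853803e-09 ≈ 0.000228.
Since α = 3/2 > 1, p = c/n^{3/2} = o(1/n) is below the triangle threshold p ~ 1/n. Asymptotically E[X] ~ (c³/6)·n^{3(1−α)} = (1³/6)·n^{-1.5} → 0, so by Markov's inequality G has no triangles w.h.p.

E[X] ≈ 0.000228; in regime p = Θ(1/n^{3/2}) E[X] tends to 0 (below the triangle threshold p ~ 1/n).


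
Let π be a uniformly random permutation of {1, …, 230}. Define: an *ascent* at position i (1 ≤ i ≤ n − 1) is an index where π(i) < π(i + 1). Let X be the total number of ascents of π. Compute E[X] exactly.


Write X = Σ X_I over i = 1, …, 229, with X_I the indicator of one ascent.
There are 229 indicators.
For each fixed i, the pair (π(i), π(i+1)) is a uniformly random ordered pair of distinct values from {1, …, 230}; by symmetry P[π(i) < π(i+1)] = 1/2.
By linearity: E[X] = 229 · (1/2) = (230 − 1) · (1/2) = 229/2 ≈ 114.500.

E[X] = 229/2 = 114.500.


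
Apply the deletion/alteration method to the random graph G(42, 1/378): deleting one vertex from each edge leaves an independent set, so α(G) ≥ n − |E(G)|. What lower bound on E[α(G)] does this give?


E[|E(G)|] = C(42, 2)·p = 861 · (1/378) = 41/18.
E[α(G)] ≥ n − E[|E(G)|] = 42 − 41/18 = 715/18.
Numerically: ≈ 39.722222.
(This is only a lower bound; the true E[α(G)] may be larger.)

E[α(G)] ≥ 715/18 ≈ 39.722222.
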